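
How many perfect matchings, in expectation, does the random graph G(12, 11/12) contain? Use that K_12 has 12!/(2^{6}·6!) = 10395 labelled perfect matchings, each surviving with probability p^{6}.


K_12 has 12!/(2^{6}·6!) = 10395 labelled perfect matchings.
For each such perfect matching H, let X_H = 1 if all 6 edges of H are present in G. Then P[X_H = 1] = p^{6} = (11/12)^{6} = 1771561/2985984.
By linearity: E[X] = Σ_H E[X_H] = 10395 · p^{6} = 10395 · 1771561/2985984 = 682050985/110592.
Numerically: E[X] ≈ 6167.

E[X] = 10395 · (11/12)^{6} = 682050985/110592 ≈ 6167.


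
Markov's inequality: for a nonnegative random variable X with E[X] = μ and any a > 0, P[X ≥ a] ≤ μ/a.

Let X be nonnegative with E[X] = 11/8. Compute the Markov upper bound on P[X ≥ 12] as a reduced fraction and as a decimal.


μ = E[X] = 11/8, a = 12.
Markov: P[X ≥ 12] ≤ μ/a = (11/8)/12 = 11/96.
Numerically: ≈ 0.11458.
(Since a = 12 > μ = 1.37500, the bound 11/96 is < 1 and informative.)

P[X ≥ 12] ≤ 11/96 ≈ 0.11458.


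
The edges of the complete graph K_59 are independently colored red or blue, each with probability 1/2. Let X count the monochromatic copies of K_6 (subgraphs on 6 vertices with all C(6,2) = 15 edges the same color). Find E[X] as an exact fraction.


Let X = Σ_S X_S over the C(59, 6) = 45057474 subsets S of size 6, where X_S = 1 if the K_6 on S is monochromatic.
For a fixed S, the K_6 on S has C(6, 2) = 15 edges. P[all 15 edges red] = (1/2)^15, and likewise for blue, so P[monochromatic] = 2·(1/2)^15 = 2^{1 − 15} = 1/16384.
By linearity of expectation: E[X] = C(59, 6) · 2^{1 − 15} = 45057474 · 1/16384 = 22528737/8192.
Numerically: E[X] ≈ 2750.08997.

E[X] = C(59,6)·2^(1−C(6,2)) = 22528737/8192 ≈ 2750.08997.


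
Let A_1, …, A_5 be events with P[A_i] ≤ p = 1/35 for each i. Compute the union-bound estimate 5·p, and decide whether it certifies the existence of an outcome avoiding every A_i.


Union bound: P[∪_{i=1}^{5} A_i] ≤ Σ_i P[A_i] ≤ 5·p = 5·(1/35) = 1/7.
Numerically: 1/7 ≈ 0.143.
Is 1/7 < 1? YES.
Since P[∪ A_i] ≤ 1/7 < 1, the complement has P[∩ A_i^c] ≥ 1 − 1/7 = 6/7 > 0, so some outcome avoids every A_i.

5·p = 1/7 ≈ 0.143; existence CERTIFIED by the union bound.


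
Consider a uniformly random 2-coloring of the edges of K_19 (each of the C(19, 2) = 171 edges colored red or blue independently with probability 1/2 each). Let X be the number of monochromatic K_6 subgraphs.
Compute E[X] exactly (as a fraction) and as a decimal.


Let X = Σ_S X_S over the C(19, 6) = 27132 subsets S of size 6, where X_S = 1 if the K_6 on S is monochromatic.
For a fixed S, the K_6 on S has C(6, 2) = 15 edges. P[all 15 edges red] = (1/2)^15, and likewise for blue, so P[monochromatic] = 2·(1/2)^15 = 2^{1 − 15} = 1/16384.
By linearity: E[X] = C(19, 6) · 2^{1 − 15} = 27132 · 1/16384 = 6783/4096.
Numerically: E[X] ≈ 1.656.

E[X] = C(19,6)·2^(1−C(6,2)) = 6783/4096 ≈ 1.656.


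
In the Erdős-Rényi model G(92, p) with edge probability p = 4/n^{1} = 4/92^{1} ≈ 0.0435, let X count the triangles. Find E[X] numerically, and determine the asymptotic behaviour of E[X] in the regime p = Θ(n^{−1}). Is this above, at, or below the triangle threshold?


Number of potential triangles: C(92, 3) = 125580.
Each occurs with probability p³ ≈ (0.0435)³ ≈ 8.21895e-05.
By linearity: E[X] = C(92, 3)·p³ ≈ 125580 · 8.21895e-05 ≈ 10.321.
Here α = 1, so p = 4/n is exactly at the triangle threshold p ~ 1/n. Asymptotically E[X] → c³/6 = 4³/6 = 32/3 ≈ 10.667, a bounded constant. In this regime the triangle count is asymptotically Poisson(c³/6).

E[X] ≈ 10.321; in regime p = Θ(1/n^{1}) E[X] stays bounded (at the triangle threshold p ~ 1/n).


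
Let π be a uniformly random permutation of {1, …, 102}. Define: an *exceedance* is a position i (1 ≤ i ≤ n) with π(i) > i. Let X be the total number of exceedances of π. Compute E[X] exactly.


Write X = Σ_{i=1}^{102} X_i, where X_i = 1_{π(i) > i}.
For each fixed i, π(i) is uniform over {1, …, 102} (marginal of a uniform permutation), so P[π(i) > i] = (n − i)/n. Summing: Σ_{i=1}^{102} (n − i)/n = (0 + 1 + … + 101)/102 = 102(102 − 1)/(2·102) = (102 − 1)/2.
Hence E[X] = Σ_{i=1}^{102} (102 − i)/102 = 101/2 ≈ 50.500.

E[X] = 101/2 = 50.500.


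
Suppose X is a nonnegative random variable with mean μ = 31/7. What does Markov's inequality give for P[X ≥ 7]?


μ = E[X] = 31/7, a = 7.
Markov: P[X ≥ 7] ≤ μ/a = (31/7)/7 = 31/49.
Numerically: ≈ 0.6327.
(Since a = 7 > μ = 4.4286, the bound 31/49 is < 1 and informative.)

P[X ≥ 7] ≤ 31/49 ≈ 0.6327.


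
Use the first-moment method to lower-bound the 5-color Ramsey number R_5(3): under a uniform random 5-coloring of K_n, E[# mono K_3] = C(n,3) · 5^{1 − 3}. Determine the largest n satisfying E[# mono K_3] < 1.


We need C(n, 3) · 5^{1 − 3} < 1, i.e. C(n, 3) < 5^{3 − 1} = 25.
Check values of n near the boundary:
  n = 3: C(3, 3) = 1; 1 < 25? YES
  n = 4: C(4, 3) = 4; 4 < 25? YES
  n = 5: C(5, 3) = 10; 10 < 25? YES
  n = 6: C(6, 3) = 20; 20 < 25? YES
  n = 7: C(7, 3) = 35; 35 < 25? NO
  n = 8: C(8, 3) = 56; 56 < 25? NO
The largest n with C(n, 3) < 25 is n = 6 (where E[X] = 4/5 ≈ 0.800000). Hence R_5(3) > 6, i.e. R_5(3) ≥ 7.

Largest n = 6; hence R_5(3) > 6.


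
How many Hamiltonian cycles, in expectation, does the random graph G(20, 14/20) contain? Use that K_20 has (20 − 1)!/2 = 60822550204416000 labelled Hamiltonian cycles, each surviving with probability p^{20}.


K_20 has (20 − 1)!/2 = 60822550204416000 labelled Hamiltonian cycles.
For each such Hamiltonian cycle H, let X_H = 1 if all 20 edges of H are present in G. Then P[X_H = 1] = p^{20} = (7/10)^{20} = 79792266297612001/100000000000000000000.
By linearity: E[X] = Σ_H E[X_H] = 60822550204416000 · p^{20} = 60822550204416000 · 79792266297612001/100000000000000000000 = 1184855742873690605203907421/24414062500000.
Numerically: E[X] ≈ 4.853e+13.

E[X] = 60822550204416000 · (7/10)^{20} = 1184855742873690605203907421/24414062500000 ≈ 4.853e+13.


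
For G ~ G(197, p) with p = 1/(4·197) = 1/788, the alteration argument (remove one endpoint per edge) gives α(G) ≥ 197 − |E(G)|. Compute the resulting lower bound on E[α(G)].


E[|E(G)|] = C(197, 2)·p = 19306 · (1/788) = 49/2.
E[α(G)] ≥ n − E[|E(G)|] = 197 − 49/2 = 345/2.
Numerically: ≈ 172.500000.
(This is only a lower bound; the true E[α(G)] may be larger.)

E[α(G)] ≥ 345/2 ≈ 172.500000.


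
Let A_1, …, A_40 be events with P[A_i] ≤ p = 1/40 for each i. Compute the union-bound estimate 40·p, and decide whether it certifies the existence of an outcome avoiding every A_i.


Union bound: P[∪_{i=1}^{40} A_i] ≤ Σ_i P[A_i] ≤ 40·p = 40·(1/40) = 1.
Numerically: 1 ≈ 1.000.
Is 1 < 1? NO.
Since the bound 1 is ≥ 1, the union bound is uninformative here; it does NOT by itself certify existence.

40·p = 1 ≈ 1.000; existence NOT certified by the union bound.


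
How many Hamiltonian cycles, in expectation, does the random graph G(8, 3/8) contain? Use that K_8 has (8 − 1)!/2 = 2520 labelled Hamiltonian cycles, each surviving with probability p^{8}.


K_8 has (8 − 1)!/2 = 2520 labelled Hamiltonian cycles.
For each such Hamiltonian cycle H, let X_H = 1 if all 8 edges of H are present in G. Then P[X_H = 1] = p^{8} = (3/8)^{8} = 6561/16777216.
Summing the indicators: E[X] = Σ_H E[X_H] = 2520 · p^{8} = 2520 · 6561/16777216 = 2066715/2097152.
Numerically: E[X] ≈ 0.985487.

E[X] = 2520 · (3/8)^{8} = 2066715/2097152 ≈ 0.985487.


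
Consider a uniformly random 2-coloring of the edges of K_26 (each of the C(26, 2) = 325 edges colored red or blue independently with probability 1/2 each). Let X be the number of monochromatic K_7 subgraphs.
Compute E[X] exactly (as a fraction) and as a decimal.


Let X = Σ_S X_S over the C(26, 7) = 657800 subsets S of size 7, where X_S = 1 if the K_7 on S is monochromatic.
For a fixed S, the K_7 on S has C(7, 2) = 21 edges. P[all 21 edges red] = (1/2)^21, and likewise for blue, so P[monochromatic] = 2·(1/2)^21 = 2^{1 − 21} = 1/1048576.
Summing: E[X] = C(26, 7) · 2^{1 − 21} = 657800 · 1/1048576 = 82225/131072.
Numerically: E[X] ≈ 0.627327.

E[X] = C(26,7)·2^(1−C(7,2)) = 82225/131072 ≈ 0.627327.


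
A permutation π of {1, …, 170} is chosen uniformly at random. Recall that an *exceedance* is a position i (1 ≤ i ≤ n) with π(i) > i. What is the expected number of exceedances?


Write X = Σ_{i=1}^{170} X_i, where X_i = 1_{π(i) > i}.
For each fixed i, π(i) is uniform over {1, …, 170} (marginal of a uniform permutation), so P[π(i) > i] = (n − i)/n. Summing: Σ_{i=1}^{170} (n − i)/n = (0 + 1 + … + 169)/170 = 170(170 − 1)/(2·170) = (170 − 1)/2.
Hence E[X] = Σ_{i=1}^{170} (170 − i)/170 = 169/2 ≈ 84.500000.

E[X] = 169/2 = 84.500000.


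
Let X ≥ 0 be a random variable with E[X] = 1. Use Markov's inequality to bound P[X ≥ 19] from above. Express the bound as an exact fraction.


μ = E[X] = 1, a = 19.
Markov: P[X ≥ 19] ≤ μ/a = (1)/19 = 1/19.
Numerically: ≈ 0.052632.
(Since a = 19 > μ = 1.000000, the bound 1/19 is < 1 and informative.)

P[X ≥ 19] ≤ 1/19 ≈ 0.052632.


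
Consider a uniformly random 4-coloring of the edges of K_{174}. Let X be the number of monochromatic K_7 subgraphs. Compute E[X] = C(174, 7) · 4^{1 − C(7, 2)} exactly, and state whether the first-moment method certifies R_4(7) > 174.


E[X] = C(174, 7) · 4^{1 − 21} = 847879782984 · 4^{−20} = 847879782984/1099511627776.
As a reduced fraction: E[X] = 105984972873/137438953472 ≈ 0.771142.
Is E[X] < 1? YES.
Since E[X] < 1, there exists a 4-coloring of K_{174} with no monochromatic K_7; hence R_4(7) > 174.

E[X] = 105984972873/137438953472 ≈ 0.771142; E[X] < 1, so R_4(7) > 174.


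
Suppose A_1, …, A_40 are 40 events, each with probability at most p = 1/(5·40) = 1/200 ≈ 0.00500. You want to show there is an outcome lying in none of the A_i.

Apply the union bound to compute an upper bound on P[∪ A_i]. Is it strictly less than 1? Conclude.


Union bound: P[∪_{i=1}^{40} A_i] ≤ Σ_i P[A_i] ≤ 40·p = 40·(1/200) = 1/5.
Numerically: 1/5 ≈ 0.20000.
Is 1/5 < 1? YES.
Since P[∪ A_i] ≤ 1/5 < 1, the complement has P[∩ A_i^c] ≥ 1 − 1/5 = 4/5 > 0, so some outcome avoids every A_i.

40·p = 1/5 ≈ 0.20000; existence CERTIFIED by the union bound.


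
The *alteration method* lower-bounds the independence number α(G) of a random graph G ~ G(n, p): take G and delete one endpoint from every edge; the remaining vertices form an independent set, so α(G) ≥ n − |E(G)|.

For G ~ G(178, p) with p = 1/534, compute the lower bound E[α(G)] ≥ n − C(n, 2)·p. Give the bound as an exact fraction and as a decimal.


E[|E(G)|] = C(178, 2)·p = 15753 · (1/534) = 59/2.
E[α(G)] ≥ n − E[|E(G)|] = 178 − 59/2 = 297/2.
Numerically: ≈ 148.50000.
(This is only a lower bound; the true E[α(G)] may be larger.)

E[α(G)] ≥ 297/2 ≈ 148.50000.


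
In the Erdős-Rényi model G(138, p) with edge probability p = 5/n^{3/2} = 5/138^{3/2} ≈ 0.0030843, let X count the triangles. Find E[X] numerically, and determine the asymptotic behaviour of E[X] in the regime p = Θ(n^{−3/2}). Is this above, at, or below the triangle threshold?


Number of potential triangles: C(138, 3) = 428536.
Each occurs with probability p³ ≈ (0.0030843)³ ≈ 2.9339596e-08.
By linearity: E[X] = C(138, 3)·p³ ≈ 428536 · 2.9339596e-08 ≈ 0.01257.
Since α = 3/2 > 1, p = c/n^{3/2} = o(1/n) is below the triangle threshold p ~ 1/n. Asymptotically E[X] ~ (c³/6)·n^{3(1−α)} = (5³/6)·n^{-1.5} → 0, so by Markov's inequality G has no triangles w.h.p.

E[X] ≈ 0.01257; in regime p = Θ(1/n^{3/2}) E[X] tends to 0 (below the triangle threshold p ~ 1/n).


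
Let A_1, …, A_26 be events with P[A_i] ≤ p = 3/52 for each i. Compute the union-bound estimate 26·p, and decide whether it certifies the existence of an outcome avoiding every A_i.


Union bound: P[∪_{i=1}^{26} A_i] ≤ Σ_i P[A_i] ≤ 26·p = 26·(3/52) = 3/2.
Numerically: 3/2 ≈ 1.5000.
Is 3/2 < 1? NO.
Since the bound 3/2 is ≥ 1, the union bound is uninformative here; it does NOT by itself certify existence.

26·p = 3/2 ≈ 1.5000; existence NOT certified by the union bound.


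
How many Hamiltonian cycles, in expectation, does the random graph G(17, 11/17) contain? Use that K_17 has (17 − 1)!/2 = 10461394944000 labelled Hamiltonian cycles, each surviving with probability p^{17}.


K_17 has (17 − 1)!/2 = 10461394944000 labelled Hamiltonian cycles.
For each such Hamiltonian cycle H, let X_H = 1 if all 17 edges of H are present in G. Then P[X_H = 1] = p^{17} = (11/17)^{17} = 505447028499293771/827240261886336764177.
By linearity of expectation: E[X] = Σ_H E[X_H] = 10461394944000 · p^{17} = 10461394944000 · 505447028499293771/827240261886336764177 = 5287680988402335763510093824000/827240261886336764177.
Numerically: E[X] ≈ 6.39195e+09.

E[X] = 10461394944000 · (11/17)^{17} = 5287680988402335763510093824000/827240261886336764177 ≈ 6.39195e+09.


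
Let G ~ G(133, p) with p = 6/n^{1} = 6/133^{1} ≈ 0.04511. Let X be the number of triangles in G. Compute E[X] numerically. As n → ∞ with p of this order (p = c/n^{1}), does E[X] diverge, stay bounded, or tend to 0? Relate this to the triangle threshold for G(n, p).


Number of potential triangles: C(133, 3) = 383306.
Each occurs with probability p³ ≈ (0.04511)³ ≈ 9.181187e-05.
By linearity: E[X] = C(133, 3)·p³ ≈ 383306 · 9.181187e-05 ≈ 35.1920.
Here α = 1, so p = 6/n is exactly at the triangle threshold p ~ 1/n. Asymptotically E[X] → c³/6 = 6³/6 = 36 ≈ 36.0000, a bounded constant. In this regime the triangle count is asymptotically Poisson(c³/6).

E[X] ≈ 35.1920; in regime p = Θ(1/n^{1}) E[X] stays bounded (at the triangle threshold p ~ 1/n).


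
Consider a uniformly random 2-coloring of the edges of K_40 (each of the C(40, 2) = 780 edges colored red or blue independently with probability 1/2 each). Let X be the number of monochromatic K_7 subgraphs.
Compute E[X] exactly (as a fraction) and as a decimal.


Let X = Σ_S X_S over the C(40, 7) = 18643560 subsets S of size 7, where X_S = 1 if the K_7 on S is monochromatic.
For a fixed S, the K_7 on S has C(7, 2) = 21 edges. P[all 21 edges red] = (1/2)^21, and likewise for blue, so P[monochromatic] = 2·(1/2)^21 = 2^{1 − 21} = 1/1048576.
By linearity: E[X] = C(40, 7) · 2^{1 − 21} = 18643560 · 1/1048576 = 2330445/131072.
Numerically: E[X] ≈ 17.77988.

E[X] = C(40,7)·2^(1−C(7,2)) = 2330445/131072 ≈ 17.77988.


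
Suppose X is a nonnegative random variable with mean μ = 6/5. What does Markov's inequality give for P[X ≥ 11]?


μ = E[X] = 6/5, a = 11.
Markov: P[X ≥ 11] ≤ μ/a = (6/5)/11 = 6/55.
Numerically: ≈ 0.109.
(Since a = 11 > μ = 1.200, the bound 6/55 is < 1 and informative.)

P[X ≥ 11] ≤ 6/55 ≈ 0.109.


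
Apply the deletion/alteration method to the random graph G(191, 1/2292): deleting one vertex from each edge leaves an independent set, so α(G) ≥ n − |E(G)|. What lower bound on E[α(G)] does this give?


E[|E(G)|] = C(191, 2)·p = 18145 · (1/2292) = 95/12.
E[α(G)] ≥ n − E[|E(G)|] = 191 − 95/12 = 2197/12.
Numerically: ≈ 183.08333.
(This is only a lower bound; the true E[α(G)] may be larger.)

E[α(G)] ≥ 2197/12 ≈ 183.08333.


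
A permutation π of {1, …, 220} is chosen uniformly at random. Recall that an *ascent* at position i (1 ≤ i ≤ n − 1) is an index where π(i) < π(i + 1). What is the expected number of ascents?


Write X = Σ X_I over i = 1, …, 219, with X_I the indicator of one ascent.
There are 219 indicators.
For each fixed i, the pair (π(i), π(i+1)) is a uniformly random ordered pair of distinct values from {1, …, 220}; by symmetry P[π(i) < π(i+1)] = 1/2.
By linearity: E[X] = 219 · (1/2) = (220 − 1) · (1/2) = 219/2 ≈ 109.500000.

E[X] = 219/2 = 109.500000.


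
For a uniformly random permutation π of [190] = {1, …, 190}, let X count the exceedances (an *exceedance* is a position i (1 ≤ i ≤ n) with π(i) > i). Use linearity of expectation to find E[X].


Write X = Σ_{i=1}^{190} X_i, where X_i = 1_{π(i) > i}.
For each fixed i, π(i) is uniform over {1, …, 190} (marginal of a uniform permutation), so P[π(i) > i] = (n − i)/n. Summing: Σ_{i=1}^{190} (n − i)/n = (0 + 1 + … + 189)/190 = 190(190 − 1)/(2·190) = (190 − 1)/2.
Hence E[X] = Σ_{i=1}^{190} (190 − i)/190 = 189/2 ≈ 94.50000.

E[X] = 189/2 = 94.50000.


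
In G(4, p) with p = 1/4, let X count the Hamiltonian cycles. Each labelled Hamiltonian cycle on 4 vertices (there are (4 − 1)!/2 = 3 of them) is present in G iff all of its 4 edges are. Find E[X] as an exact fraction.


K_4 has (4 − 1)!/2 = 3 labelled Hamiltonian cycles.
For each such Hamiltonian cycle H, let X_H = 1 if all 4 edges of H are present in G. Then P[X_H = 1] = p^{4} = (1/4)^{4} = 1/256.
By linearity: E[X] = Σ_H E[X_H] = 3 · p^{4} = 3 · 1/256 = 3/256.
Numerically: E[X] ≈ 0.011719.

E[X] = 3 · (1/4)^{4} = 3/256 ≈ 0.011719.


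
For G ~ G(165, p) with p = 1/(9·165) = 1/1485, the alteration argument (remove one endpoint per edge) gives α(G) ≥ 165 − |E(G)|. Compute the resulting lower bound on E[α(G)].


E[|E(G)|] = C(165, 2)·p = 13530 · (1/1485) = 82/9.
E[α(G)] ≥ n − E[|E(G)|] = 165 − 82/9 = 1403/9.
Numerically: ≈ 155.889.
(This is only a lower bound; the true E[α(G)] may be larger.)

E[α(G)] ≥ 1403/9 ≈ 155.889.


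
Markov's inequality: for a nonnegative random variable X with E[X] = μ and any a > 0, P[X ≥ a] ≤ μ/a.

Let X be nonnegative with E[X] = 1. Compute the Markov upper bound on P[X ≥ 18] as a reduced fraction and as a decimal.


μ = E[X] = 1, a = 18.
Markov: P[X ≥ 18] ≤ μ/a = (1)/18 = 1/18.
Numerically: ≈ 0.0556.
(Since a = 18 > μ = 1.0000, the bound 1/18 is < 1 and informative.)

P[X ≥ 18] ≤ 1/18 ≈ 0.0556.


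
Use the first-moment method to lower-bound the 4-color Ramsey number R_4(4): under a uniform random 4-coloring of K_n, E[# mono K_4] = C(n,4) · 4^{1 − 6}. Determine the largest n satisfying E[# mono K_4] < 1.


We need C(n, 4) · 4^{1 − 6} < 1, i.e. C(n, 4) < 4^{6 − 1} = 1024.
Check values of n near the boundary:
  n = 11: C(11, 4) = 330; 330 < 1024? YES
  n = 12: C(12, 4) = 495; 495 < 1024? YES
  n = 13: C(13, 4) = 715; 715 < 1024? YES
  n = 14: C(14, 4) = 1001; 1001 < 1024? YES
  n = 15: C(15, 4) = 1365; 1365 < 1024? NO
  n = 16: C(16, 4) = 1820; 1820 < 1024? NO
  n = 17: C(17, 4) = 2380; 2380 < 1024? NO
The largest n with C(n, 4) < 1024 is n = 14 (where E[X] = 1001/1024 ≈ 0.9775391). Hence R_4(4) > 14, i.e. R_4(4) ≥ 15.

Largest n = 14; hence R_4(4) > 14.


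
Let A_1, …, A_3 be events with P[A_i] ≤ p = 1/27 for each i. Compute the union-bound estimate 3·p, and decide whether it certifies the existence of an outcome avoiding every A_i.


Union bound: P[∪_{i=1}^{3} A_i] ≤ Σ_i P[A_i] ≤ 3·p = 3·(1/27) = 1/9.
Numerically: 1/9 ≈ 0.11111.
Is 1/9 < 1? YES.
Since P[∪ A_i] ≤ 1/9 < 1, the complement has P[∩ A_i^c] ≥ 1 − 1/9 = 8/9 > 0, so some outcome avoids every A_i.

3·p = 1/9 ≈ 0.11111; existence CERTIFIED by the union bound.


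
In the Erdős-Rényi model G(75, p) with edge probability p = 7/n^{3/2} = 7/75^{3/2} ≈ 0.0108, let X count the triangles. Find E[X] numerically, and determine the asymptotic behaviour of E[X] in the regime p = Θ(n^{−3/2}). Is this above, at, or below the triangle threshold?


Number of potential triangles: C(75, 3) = 67525.
Each occurs with probability p³ ≈ (0.0108)³ ≈ 1.25175e-06.
By linearity: E[X] = C(75, 3)·p³ ≈ 67525 · 1.25175e-06 ≈ 0.085.
Since α = 3/2 > 1, p = c/n^{3/2} = o(1/n) is below the triangle threshold p ~ 1/n. Asymptotically E[X] ~ (c³/6)·n^{3(1−α)} = (7³/6)·n^{-1.5} → 0, so by Markov's inequality G has no triangles w.h.p.

E[X] ≈ 0.085; in regime p = Θ(1/n^{3/2}) E[X] tends to 0 (below the triangle threshold p ~ 1/n).


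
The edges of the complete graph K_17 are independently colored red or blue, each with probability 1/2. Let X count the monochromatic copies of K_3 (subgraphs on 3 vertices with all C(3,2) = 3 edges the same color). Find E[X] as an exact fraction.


Let X = Σ_S X_S over the C(17, 3) = 680 subsets S of size 3, where X_S = 1 if the K_3 on S is monochromatic.
For a fixed S, the K_3 on S has C(3, 2) = 3 edges. P[all 3 edges red] = (1/2)^3, and likewise for blue, so P[monochromatic] = 2·(1/2)^3 = 2^{1 − 3} = 1/4.
By linearity: E[X] = C(17, 3) · 2^{1 − 3} = 680 · 1/4 = 170.
Numerically: E[X] ≈ 170.00000.

E[X] = C(17,3)·2^(1−C(3,2)) = 170 ≈ 170.00000.


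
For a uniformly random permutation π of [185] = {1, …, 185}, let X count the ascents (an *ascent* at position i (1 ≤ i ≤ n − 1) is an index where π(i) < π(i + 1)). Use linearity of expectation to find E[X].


Write X = Σ X_I over i = 1, …, 184, with X_I the indicator of one ascent.
There are 184 indicators.
For each fixed i, the pair (π(i), π(i+1)) is a uniformly random ordered pair of distinct values from {1, …, 185}; by symmetry P[π(i) < π(i+1)] = 1/2.
By linearity: E[X] = 184 · (1/2) = (185 − 1) · (1/2) = 92 ≈ 92.0000.

E[X] = 92 = 92.0000.


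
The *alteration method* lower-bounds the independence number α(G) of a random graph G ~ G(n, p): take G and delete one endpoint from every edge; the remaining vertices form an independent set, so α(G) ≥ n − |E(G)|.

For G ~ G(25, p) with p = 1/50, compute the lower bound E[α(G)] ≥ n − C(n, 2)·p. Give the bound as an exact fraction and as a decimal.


E[|E(G)|] = C(25, 2)·p = 300 · (1/50) = 6.
E[α(G)] ≥ n − E[|E(G)|] = 25 − 6 = 19.
Numerically: ≈ 19.000.
(This is only a lower bound; the true E[α(G)] may be larger.)

E[α(G)] ≥ 19 ≈ 19.000.


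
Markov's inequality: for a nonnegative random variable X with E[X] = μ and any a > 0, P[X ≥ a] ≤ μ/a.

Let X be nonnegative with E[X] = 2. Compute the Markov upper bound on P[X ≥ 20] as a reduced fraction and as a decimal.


μ = E[X] = 2, a = 20.
Markov: P[X ≥ 20] ≤ μ/a = (2)/20 = 1/10.
Numerically: ≈ 0.100.
(Since a = 20 > μ = 2.000, the bound 1/10 is < 1 and informative.)

P[X ≥ 20] ≤ 1/10 ≈ 0.100.


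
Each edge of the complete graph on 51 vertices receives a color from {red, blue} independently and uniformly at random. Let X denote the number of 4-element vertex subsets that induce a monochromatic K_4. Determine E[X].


Let X = Σ_S X_S over the C(51, 4) = 249900 subsets S of size 4, where X_S = 1 if the K_4 on S is monochromatic.
For a fixed S, the K_4 on S has C(4, 2) = 6 edges. P[all 6 edges red] = (1/2)^6, and likewise for blue, so P[monochromatic] = 2·(1/2)^6 = 2^{1 − 6} = 1/32.
By linearity: E[X] = C(51, 4) · 2^{1 − 6} = 249900 · 1/32 = 62475/8.
Numerically: E[X] ≈ 7809.375000.

E[X] = C(51,4)·2^(1−C(4,2)) = 62475/8 ≈ 7809.375000.


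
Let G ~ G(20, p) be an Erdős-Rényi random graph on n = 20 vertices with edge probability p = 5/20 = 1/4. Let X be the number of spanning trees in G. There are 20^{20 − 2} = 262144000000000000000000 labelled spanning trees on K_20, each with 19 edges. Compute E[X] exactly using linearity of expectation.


K_20 has 20^{20 − 2} = 262144000000000000000000 labelled spanning trees.
For each such spanning tree H, let X_H = 1 if all 19 edges of H are present in G. Then P[X_H = 1] = p^{19} = (1/4)^{19} = 1/274877906944.
By linearity: E[X] = Σ_H E[X_H] = 262144000000000000000000 · p^{19} = 262144000000000000000000 · 1/274877906944 = 3814697265625/4.
Numerically: E[X] ≈ 9.54e+11.

E[X] = 262144000000000000000000 · (1/4)^{19} = 3814697265625/4 ≈ 9.54e+11.


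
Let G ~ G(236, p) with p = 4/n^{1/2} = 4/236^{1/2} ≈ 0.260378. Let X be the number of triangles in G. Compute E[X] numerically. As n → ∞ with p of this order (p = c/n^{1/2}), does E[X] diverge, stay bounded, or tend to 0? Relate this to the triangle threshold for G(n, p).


Number of potential triangles: C(236, 3) = 2162940.
Each occurs with probability p³ ≈ (0.260378)³ ≈ 1.76527337e-02.
By linearity: E[X] = C(236, 3)·p³ ≈ 2162940 · 1.76527337e-02 ≈ 38181.803812.
Since α = 1/2 < 1, p = c/n^{1/2} ≫ 1/n is above the triangle threshold p ~ 1/n. Asymptotically E[X] ~ (c³/6)·n^{3(1−α)} = (4³/6)·n^{1.5} → ∞; triangles are abundant w.h.p.

E[X] ≈ 38181.803812; in regime p = Θ(1/n^{1/2}) E[X] diverges (above the triangle threshold p ~ 1/n).


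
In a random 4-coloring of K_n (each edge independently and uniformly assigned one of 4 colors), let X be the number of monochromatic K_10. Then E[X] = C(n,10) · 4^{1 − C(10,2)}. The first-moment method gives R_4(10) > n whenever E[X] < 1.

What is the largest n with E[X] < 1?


We need C(n, 10) · 4^{1 − 45} < 1, i.e. C(n, 10) < 4^{45 − 1} = 309485009821345068724781056.
Check values of n near the boundary:
  n = 2017: C(2017, 10) = 300324964434452596180990448; 300324964434452596180990448 < 309485009821345068724781056? YES
  n = 2018: C(2018, 10) = 301820606687612220663963508; 301820606687612220663963508 < 309485009821345068724781056? YES
  n = 2019: C(2019, 10) = 303322949179835278009229628; 303322949179835278009229628 < 309485009821345068724781056? YES
  n = 2020: C(2020, 10) = 304832018578739931133653656; 304832018578739931133653656 < 309485009821345068724781056? YES
  n = 2021: C(2021, 10) = 306347841644770462864800616; 306347841644770462864800616 < 309485009821345068724781056? YES
  n = 2022: C(2022, 10) = 307870445231474093395937796; 307870445231474093395937796 < 309485009821345068724781056? YES
  n = 2023: C(2023, 10) = 309399856285778485315440716; 309399856285778485315440716 < 309485009821345068724781056? YES
  n = 2024: C(2024, 10) = 310936101848269937576192656; 310936101848269937576192656 < 309485009821345068724781056? NO
  n = 2025: C(2025, 10) = 312479209053472269772600560; 312479209053472269772600560 < 309485009821345068724781056? NO
The largest n with C(n, 10) < 309485009821345068724781056 is n = 2023 (where E[X] = 77349964071444621328860179/77371252455336267181195264 ≈ 0.9997249). Hence R_4(10) > 2023, i.e. R_4(10) ≥ 2024.

Largest n = 2023; hence R_4(10) > 2023.


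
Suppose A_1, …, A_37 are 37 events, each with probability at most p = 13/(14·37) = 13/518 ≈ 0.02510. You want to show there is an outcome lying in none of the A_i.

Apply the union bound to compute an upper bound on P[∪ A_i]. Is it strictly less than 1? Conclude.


Union bound: P[∪_{i=1}^{37} A_i] ≤ Σ_i P[A_i] ≤ 37·p = 37·(13/518) = 13/14.
Numerically: 13/14 ≈ 0.92857.
Is 13/14 < 1? YES.
Since P[∪ A_i] ≤ 13/14 < 1, the complement has P[∩ A_i^c] ≥ 1 − 13/14 = 1/14 > 0, so some outcome avoids every A_i.

37·p = 13/14 ≈ 0.92857; existence CERTIFIED by the union bound.


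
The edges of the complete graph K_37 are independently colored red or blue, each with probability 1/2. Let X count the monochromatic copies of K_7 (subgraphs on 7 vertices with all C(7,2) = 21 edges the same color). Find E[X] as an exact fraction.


Let X = Σ_S X_S over the C(37, 7) = 10295472 subsets S of size 7, where X_S = 1 if the K_7 on S is monochromatic.
For a fixed S, the K_7 on S has C(7, 2) = 21 edges. P[all 21 edges red] = (1/2)^21, and likewise for blue, so P[monochromatic] = 2·(1/2)^21 = 2^{1 − 21} = 1/1048576.
By linearity: E[X] = C(37, 7) · 2^{1 − 21} = 10295472 · 1/1048576 = 643467/65536.
Numerically: E[X] ≈ 9.81853.

E[X] = C(37,7)·2^(1−C(7,2)) = 643467/65536 ≈ 9.81853.


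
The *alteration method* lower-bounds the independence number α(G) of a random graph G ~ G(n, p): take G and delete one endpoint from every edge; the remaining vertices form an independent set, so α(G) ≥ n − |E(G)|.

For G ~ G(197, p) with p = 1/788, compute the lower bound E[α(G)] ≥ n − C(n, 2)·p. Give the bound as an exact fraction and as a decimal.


E[|E(G)|] = C(197, 2)·p = 19306 · (1/788) = 49/2.
E[α(G)] ≥ n − E[|E(G)|] = 197 − 49/2 = 345/2.
Numerically: ≈ 172.500.
(This is only a lower bound; the true E[α(G)] may be larger.)

E[α(G)] ≥ 345/2 ≈ 172.500.


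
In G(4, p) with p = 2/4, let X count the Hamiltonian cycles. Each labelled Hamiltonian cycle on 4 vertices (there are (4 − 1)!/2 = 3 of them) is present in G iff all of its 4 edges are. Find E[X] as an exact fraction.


K_4 has (4 − 1)!/2 = 3 labelled Hamiltonian cycles.
For each such Hamiltonian cycle H, let X_H = 1 if all 4 edges of H are present in G. Then P[X_H = 1] = p^{4} = (1/2)^{4} = 1/16.
Summing the indicators: E[X] = Σ_H E[X_H] = 3 · p^{4} = 3 · 1/16 = 3/16.
Numerically: E[X] ≈ 0.1875.

E[X] = 3 · (1/2)^{4} = 3/16 ≈ 0.1875.


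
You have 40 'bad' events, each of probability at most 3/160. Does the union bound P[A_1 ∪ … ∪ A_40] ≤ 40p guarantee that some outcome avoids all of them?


Union bound: P[∪_{i=1}^{40} A_i] ≤ Σ_i P[A_i] ≤ 40·p = 40·(3/160) = 3/4.
Numerically: 3/4 ≈ 0.7500000.
Is 3/4 < 1? YES.
Since P[∪ A_i] ≤ 3/4 < 1, the complement has P[∩ A_i^c] ≥ 1 − 3/4 = 1/4 > 0, so some outcome avoids every A_i.

40·p = 3/4 ≈ 0.7500000; existence CERTIFIED by the union bound.


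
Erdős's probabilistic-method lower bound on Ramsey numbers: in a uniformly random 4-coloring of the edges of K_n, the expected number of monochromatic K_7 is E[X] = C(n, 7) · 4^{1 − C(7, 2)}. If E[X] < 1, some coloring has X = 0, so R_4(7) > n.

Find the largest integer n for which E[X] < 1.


We need C(n, 7) · 4^{1 − 21} < 1, i.e. C(n, 7) < 4^{21 − 1} = 1099511627776.
Check values of n near the boundary:
  n = 176: C(176, 7) = 919790691600; 919790691600 < 1099511627776? YES
  n = 177: C(177, 7) = 957664425960; 957664425960 < 1099511627776? YES
  n = 178: C(178, 7) = 996867063280; 996867063280 < 1099511627776? YES
  n = 179: C(179, 7) = 1037437234460; 1037437234460 < 1099511627776? YES
  n = 180: C(180, 7) = 1079414463600; 1079414463600 < 1099511627776? YES
  n = 181: C(181, 7) = 1122839183400; 1122839183400 < 1099511627776? NO
The largest n with C(n, 7) < 1099511627776 is n = 180 (where E[X] = 67463403975/68719476736 ≈ 0.9817). Hence R_4(7) > 180, i.e. R_4(7) ≥ 181.

Largest n = 180; hence R_4(7) > 180.


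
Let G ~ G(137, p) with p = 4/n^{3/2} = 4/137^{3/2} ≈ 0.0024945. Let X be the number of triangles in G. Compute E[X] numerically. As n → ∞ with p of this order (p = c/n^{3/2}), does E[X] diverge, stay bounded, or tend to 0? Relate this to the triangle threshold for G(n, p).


Number of potential triangles: C(137, 3) = 419220.
Each occurs with probability p³ ≈ (0.0024945)³ ≈ 1.5521633e-08.
By linearity: E[X] = C(137, 3)·p³ ≈ 419220 · 1.5521633e-08 ≈ 0.00651.
Since α = 3/2 > 1, p = c/n^{3/2} = o(1/n) is below the triangle threshold p ~ 1/n. Asymptotically E[X] ~ (c³/6)·n^{3(1−α)} = (4³/6)·n^{-1.5} → 0, so by Markov's inequality G has no triangles w.h.p.

E[X] ≈ 0.00651; in regime p = Θ(1/n^{3/2}) E[X] tends to 0 (below the triangle threshold p ~ 1/n).


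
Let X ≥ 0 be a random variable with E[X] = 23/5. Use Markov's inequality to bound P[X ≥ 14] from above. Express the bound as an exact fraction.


μ = E[X] = 23/5, a = 14.
Markov: P[X ≥ 14] ≤ μ/a = (23/5)/14 = 23/70.
Numerically: ≈ 0.3286.
(Since a = 14 > μ = 4.6000, the bound 23/70 is < 1 and informative.)

P[X ≥ 14] ≤ 23/70 ≈ 0.3286.


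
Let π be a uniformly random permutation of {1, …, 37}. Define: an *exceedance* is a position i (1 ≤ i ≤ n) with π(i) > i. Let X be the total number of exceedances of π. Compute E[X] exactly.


Write X = Σ_{i=1}^{37} X_i, where X_i = 1_{π(i) > i}.
For each fixed i, π(i) is uniform over {1, …, 37} (marginal of a uniform permutation), so P[π(i) > i] = (n − i)/n. Summing: Σ_{i=1}^{37} (n − i)/n = (0 + 1 + … + 36)/37 = 37(37 − 1)/(2·37) = (37 − 1)/2.
Hence E[X] = Σ_{i=1}^{37} (37 − i)/37 = 18 ≈ 18.000000.

E[X] = 18 = 18.000000.


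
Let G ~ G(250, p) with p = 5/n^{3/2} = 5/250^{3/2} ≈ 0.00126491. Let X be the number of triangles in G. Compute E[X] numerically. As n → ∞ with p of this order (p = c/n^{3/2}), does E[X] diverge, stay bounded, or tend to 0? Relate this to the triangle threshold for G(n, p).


Number of potential triangles: C(250, 3) = 2573000.
Each occurs with probability p³ ≈ (0.00126491)³ ≈ 2.02385770e-09.
By linearity: E[X] = C(250, 3)·p³ ≈ 2573000 · 2.02385770e-09 ≈ 0.005207.
Since α = 3/2 > 1, p = c/n^{3/2} = o(1/n) is below the triangle threshold p ~ 1/n. Asymptotically E[X] ~ (c³/6)·n^{3(1−α)} = (5³/6)·n^{-1.5} → 0, so by Markov's inequality G has no triangles w.h.p.

E[X] ≈ 0.005207; in regime p = Θ(1/n^{3/2}) E[X] tends to 0 (below the triangle threshold p ~ 1/n).


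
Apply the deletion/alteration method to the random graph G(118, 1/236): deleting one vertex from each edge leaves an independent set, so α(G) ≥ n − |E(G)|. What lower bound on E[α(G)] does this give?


E[|E(G)|] = C(118, 2)·p = 6903 · (1/236) = 117/4.
E[α(G)] ≥ n − E[|E(G)|] = 118 − 117/4 = 355/4.
Numerically: ≈ 88.750000.
(This is only a lower bound; the true E[α(G)] may be larger.)

E[α(G)] ≥ 355/4 ≈ 88.750000.


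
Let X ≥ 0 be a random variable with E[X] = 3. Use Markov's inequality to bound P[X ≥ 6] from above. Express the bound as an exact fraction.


μ = E[X] = 3, a = 6.
Markov: P[X ≥ 6] ≤ μ/a = (3)/6 = 1/2.
Numerically: ≈ 0.5000.
(Since a = 6 > μ = 3.0000, the bound 1/2 is < 1 and informative.)

P[X ≥ 6] ≤ 1/2 ≈ 0.5000.


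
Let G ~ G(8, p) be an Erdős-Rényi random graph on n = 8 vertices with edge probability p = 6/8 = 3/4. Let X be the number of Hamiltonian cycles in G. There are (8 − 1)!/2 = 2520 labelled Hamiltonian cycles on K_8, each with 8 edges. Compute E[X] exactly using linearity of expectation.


K_8 has (8 − 1)!/2 = 2520 labelled Hamiltonian cycles.
For each such Hamiltonian cycle H, let X_H = 1 if all 8 edges of H are present in G. Then P[X_H = 1] = p^{8} = (3/4)^{8} = 6561/65536.
By linearity: E[X] = Σ_H E[X_H] = 2520 · p^{8} = 2520 · 6561/65536 = 2066715/8192.
Numerically: E[X] ≈ 252.285.

E[X] = 2520 · (3/4)^{8} = 2066715/8192 ≈ 252.285.


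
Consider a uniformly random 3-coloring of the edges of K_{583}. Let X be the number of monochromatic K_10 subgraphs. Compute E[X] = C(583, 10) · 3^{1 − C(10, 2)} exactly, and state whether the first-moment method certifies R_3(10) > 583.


E[X] = C(583, 10) · 3^{1 − 45} = 1156690232601431494120 · 3^{−44} = 1156690232601431494120/984770902183611232881.
As a reduced fraction: E[X] = 1156690232601431494120/984770902183611232881 ≈ 1.17458.
Is E[X] < 1? NO.
Since E[X] ≥ 1, the first-moment bound is inconclusive at n = 583; it does NOT by itself certify R_3(10) > 583.

E[X] = 1156690232601431494120/984770902183611232881 ≈ 1.17458; E[X] ≥ 1; first-moment method inconclusive here.


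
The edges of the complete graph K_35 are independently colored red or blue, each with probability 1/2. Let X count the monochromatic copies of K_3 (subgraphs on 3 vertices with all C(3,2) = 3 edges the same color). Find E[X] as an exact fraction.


Let X = Σ_S X_S over the C(35, 3) = 6545 subsets S of size 3, where X_S = 1 if the K_3 on S is monochromatic.
For a fixed S, the K_3 on S has C(3, 2) = 3 edges. P[all 3 edges red] = (1/2)^3, and likewise for blue, so P[monochromatic] = 2·(1/2)^3 = 2^{1 − 3} = 1/4.
Summing: E[X] = C(35, 3) · 2^{1 − 3} = 6545 · 1/4 = 6545/4.
Numerically: E[X] ≈ 1636.25000.

E[X] = C(35,3)·2^(1−C(3,2)) = 6545/4 ≈ 1636.25000.


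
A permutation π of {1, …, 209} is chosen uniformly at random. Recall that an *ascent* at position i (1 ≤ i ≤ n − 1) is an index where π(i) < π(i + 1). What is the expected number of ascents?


Write X = Σ X_I over i = 1, …, 208, with X_I the indicator of one ascent.
There are 208 indicators.
For each fixed i, the pair (π(i), π(i+1)) is a uniformly random ordered pair of distinct values from {1, …, 209}; by symmetry P[π(i) < π(i+1)] = 1/2.
By linearity: E[X] = 208 · (1/2) = (209 − 1) · (1/2) = 104 ≈ 104.00000.

E[X] = 104 = 104.00000.


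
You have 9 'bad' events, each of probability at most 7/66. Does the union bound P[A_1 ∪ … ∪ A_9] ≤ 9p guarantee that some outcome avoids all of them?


Union bound: P[∪_{i=1}^{9} A_i] ≤ Σ_i P[A_i] ≤ 9·p = 9·(7/66) = 21/22.
Numerically: 21/22 ≈ 0.954545.
Is 21/22 < 1? YES.
Since P[∪ A_i] ≤ 21/22 < 1, the complement has P[∩ A_i^c] ≥ 1 − 21/22 = 1/22 > 0, so some outcome avoids every A_i.

9·p = 21/22 ≈ 0.954545; existence CERTIFIED by the union bound.


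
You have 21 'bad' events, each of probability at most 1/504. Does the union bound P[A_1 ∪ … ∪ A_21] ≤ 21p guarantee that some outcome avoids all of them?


Union bound: P[∪_{i=1}^{21} A_i] ≤ Σ_i P[A_i] ≤ 21·p = 21·(1/504) = 1/24.
Numerically: 1/24 ≈ 0.0417.
Is 1/24 < 1? YES.
Since P[∪ A_i] ≤ 1/24 < 1, the complement has P[∩ A_i^c] ≥ 1 − 1/24 = 23/24 > 0, so some outcome avoids every A_i.

21·p = 1/24 ≈ 0.0417; existence CERTIFIED by the union bound.


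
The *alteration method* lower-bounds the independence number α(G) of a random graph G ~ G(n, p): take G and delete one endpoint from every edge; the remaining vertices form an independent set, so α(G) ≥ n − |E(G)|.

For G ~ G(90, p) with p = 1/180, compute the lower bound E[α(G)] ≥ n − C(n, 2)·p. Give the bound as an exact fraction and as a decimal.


E[|E(G)|] = C(90, 2)·p = 4005 · (1/180) = 89/4.
E[α(G)] ≥ n − E[|E(G)|] = 90 − 89/4 = 271/4.
Numerically: ≈ 67.750000.
(This is only a lower bound; the true E[α(G)] may be larger.)

E[α(G)] ≥ 271/4 ≈ 67.750000.


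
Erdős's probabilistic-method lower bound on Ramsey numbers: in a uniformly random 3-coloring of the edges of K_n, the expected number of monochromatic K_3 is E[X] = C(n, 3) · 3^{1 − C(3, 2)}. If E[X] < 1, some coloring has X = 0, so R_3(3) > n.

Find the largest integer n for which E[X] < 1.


We need C(n, 3) · 3^{1 − 3} < 1, i.e. C(n, 3) < 3^{3 − 1} = 9.
Check values of n near the boundary:
  n = 3: C(3, 3) = 1; 1 < 9? YES
  n = 4: C(4, 3) = 4; 4 < 9? YES
  n = 5: C(5, 3) = 10; 10 < 9? NO
The largest n with C(n, 3) < 9 is n = 4 (where E[X] = 4/9 ≈ 0.4444). Hence R_3(3) > 4, i.e. R_3(3) ≥ 5.

Largest n = 4; hence R_3(3) > 4.


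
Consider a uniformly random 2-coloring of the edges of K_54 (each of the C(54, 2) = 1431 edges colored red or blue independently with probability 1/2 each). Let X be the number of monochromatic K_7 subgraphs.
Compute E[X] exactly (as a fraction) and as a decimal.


Let X = Σ_S X_S over the C(54, 7) = 177100560 subsets S of size 7, where X_S = 1 if the K_7 on S is monochromatic.
For a fixed S, the K_7 on S has C(7, 2) = 21 edges. P[all 21 edges red] = (1/2)^21, and likewise for blue, so P[monochromatic] = 2·(1/2)^21 = 2^{1 − 21} = 1/1048576.
By linearity of expectation: E[X] = C(54, 7) · 2^{1 − 21} = 177100560 · 1/1048576 = 11068785/65536.
Numerically: E[X] ≈ 168.896.

E[X] = C(54,7)·2^(1−C(7,2)) = 11068785/65536 ≈ 168.896.


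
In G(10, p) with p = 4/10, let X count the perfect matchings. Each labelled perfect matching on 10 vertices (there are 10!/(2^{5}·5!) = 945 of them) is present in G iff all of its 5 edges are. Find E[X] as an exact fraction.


K_10 has 10!/(2^{5}·5!) = 945 labelled perfect matchings.
For each such perfect matching H, let X_H = 1 if all 5 edges of H are present in G. Then P[X_H = 1] = p^{5} = (2/5)^{5} = 32/3125.
By linearity: E[X] = Σ_H E[X_H] = 945 · p^{5} = 945 · 32/3125 = 6048/625.
Numerically: E[X] ≈ 9.677.

E[X] = 945 · (2/5)^{5} = 6048/625 ≈ 9.677.


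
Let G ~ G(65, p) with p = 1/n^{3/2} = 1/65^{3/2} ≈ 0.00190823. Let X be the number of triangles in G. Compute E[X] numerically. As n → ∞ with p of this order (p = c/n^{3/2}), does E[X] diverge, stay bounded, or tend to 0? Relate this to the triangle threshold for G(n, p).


Number of potential triangles: C(65, 3) = 43680.
Each occurs with probability p³ ≈ (0.00190823)³ ≈ 6.94848133e-09.
By linearity: E[X] = C(65, 3)·p³ ≈ 43680 · 6.94848133e-09 ≈ 0.000304.
Since α = 3/2 > 1, p = c/n^{3/2} = o(1/n) is below the triangle threshold p ~ 1/n. Asymptotically E[X] ~ (c³/6)·n^{3(1−α)} = (1³/6)·n^{-1.5} → 0, so by Markov's inequality G has no triangles w.h.p.

E[X] ≈ 0.000304; in regime p = Θ(1/n^{3/2}) E[X] tends to 0 (below the triangle threshold p ~ 1/n).
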